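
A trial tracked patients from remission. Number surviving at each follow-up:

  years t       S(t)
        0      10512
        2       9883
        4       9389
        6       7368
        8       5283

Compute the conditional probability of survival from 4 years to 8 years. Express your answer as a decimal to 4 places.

0.5627

The conditional survival probability is S(8)/S(4) = 5283/9389 = 0.562680.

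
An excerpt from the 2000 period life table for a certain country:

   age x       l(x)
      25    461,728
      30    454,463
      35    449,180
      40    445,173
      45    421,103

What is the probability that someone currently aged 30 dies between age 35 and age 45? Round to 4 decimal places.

This is the probability of reaching 35 but not 45, conditional on being alive at 30: (l(35) − l(45)) / l(30).
= (449,180 − 421,103) / 454,463 = 28,077 / 454,463 = 0.061781.

0.0618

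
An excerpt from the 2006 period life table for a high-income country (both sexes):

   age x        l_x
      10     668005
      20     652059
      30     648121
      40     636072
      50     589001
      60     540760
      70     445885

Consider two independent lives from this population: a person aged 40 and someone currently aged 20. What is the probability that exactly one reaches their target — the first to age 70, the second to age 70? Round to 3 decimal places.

p₁ = l_70/l_40 = 445885/636072 = 0.700998; p₂ = l_70/l_20 = 445885/652059 = 0.683811.
P(exactly one) = p₁(1−p₂) + (1−p₁)p₂ = 0.221648 + 0.204461 = 0.426109.

0.426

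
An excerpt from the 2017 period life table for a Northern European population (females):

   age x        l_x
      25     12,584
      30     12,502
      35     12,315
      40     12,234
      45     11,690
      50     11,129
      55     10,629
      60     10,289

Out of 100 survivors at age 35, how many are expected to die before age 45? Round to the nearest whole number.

The relevant probability is 1 − 11,690/12,315 = 0.050751.
Expected number = 100 × 0.050751 = 5.

5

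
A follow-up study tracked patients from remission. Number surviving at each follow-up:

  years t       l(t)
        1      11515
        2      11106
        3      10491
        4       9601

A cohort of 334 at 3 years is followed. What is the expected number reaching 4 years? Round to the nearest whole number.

306

The relevant probability is 9601/10491 = 0.915165.
Expected number = 334 × 0.915165 = 306.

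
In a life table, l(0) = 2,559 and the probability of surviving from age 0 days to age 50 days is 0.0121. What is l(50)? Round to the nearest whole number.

l(50) = l(0) × p = 2,559 × 0.0121 = 31.

31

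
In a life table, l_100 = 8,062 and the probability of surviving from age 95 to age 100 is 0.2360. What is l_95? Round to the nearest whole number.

l_95 = l_100 / p = 8,062 / 0.2360 = 34161.

34161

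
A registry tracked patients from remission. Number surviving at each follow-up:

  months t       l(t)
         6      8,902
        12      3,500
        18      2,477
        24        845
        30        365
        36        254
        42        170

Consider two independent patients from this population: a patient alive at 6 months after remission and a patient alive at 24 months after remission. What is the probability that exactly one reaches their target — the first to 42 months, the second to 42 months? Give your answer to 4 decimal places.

p₁ = l(42)/l(6) = 170/8,902 = 0.019097; p₂ = l(42)/l(24) = 170/845 = 0.201183.
P(exactly one) = p₁(1−p₂) + (1−p₁)p₂ = 0.015255 + 0.197341 = 0.212596.

0.2126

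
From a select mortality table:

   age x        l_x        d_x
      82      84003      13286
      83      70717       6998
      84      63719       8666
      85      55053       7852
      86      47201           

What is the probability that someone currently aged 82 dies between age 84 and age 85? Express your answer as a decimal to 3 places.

We want 2|1q82 = (l_84 − l_85)/l_82.
This is the probability of reaching 84 but not 85, conditional on being alive at 82: (l_84 − l_85) / l_82.
= (63719 − 55053) / 84003 = 8666 / 84003 = 0.103163.

0.103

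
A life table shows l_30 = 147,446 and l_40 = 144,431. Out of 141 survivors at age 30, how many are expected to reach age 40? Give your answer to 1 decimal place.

The relevant probability is 144,431/147,446 = 0.979552.
Expected number = 141 × 0.979552 = 138.1.

138.1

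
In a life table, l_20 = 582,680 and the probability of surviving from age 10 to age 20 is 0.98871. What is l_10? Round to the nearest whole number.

589334

l_10 = l_20 / p = 582,680 / 0.98871 = 589334.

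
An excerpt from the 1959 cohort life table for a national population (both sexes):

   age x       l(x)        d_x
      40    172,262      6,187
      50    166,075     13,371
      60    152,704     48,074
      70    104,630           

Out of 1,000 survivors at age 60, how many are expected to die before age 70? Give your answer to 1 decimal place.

314.8

The relevant probability is 1 − 104,630/152,704 = 0.314818.
Expected number = 1,000 × 0.314818 = 314.8.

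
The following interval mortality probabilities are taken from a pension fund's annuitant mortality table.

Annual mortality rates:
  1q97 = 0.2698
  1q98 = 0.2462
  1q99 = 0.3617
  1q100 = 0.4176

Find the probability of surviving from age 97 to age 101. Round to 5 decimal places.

0.20462

4p97 = (1 − 0.2698) × (1 − 0.2462) × (1 − 0.3617) × (1 − 0.4176).
= 0.7302 × 0.7538 × 0.6383 × 0.5824 = 0.204618.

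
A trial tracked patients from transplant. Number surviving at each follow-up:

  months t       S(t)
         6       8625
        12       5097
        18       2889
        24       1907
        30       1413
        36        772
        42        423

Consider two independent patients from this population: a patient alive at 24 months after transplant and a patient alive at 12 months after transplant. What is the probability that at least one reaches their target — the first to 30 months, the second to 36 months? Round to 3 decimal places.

p₁ = S(30)/S(24) = 1413/1907 = 0.740954; p₂ = S(36)/S(12) = 772/5097 = 0.151462.
P(at least one) = 1 − (1−p₁)(1−p₂) = 1 − 0.259046 × 0.848538 = 0.780190.

0.780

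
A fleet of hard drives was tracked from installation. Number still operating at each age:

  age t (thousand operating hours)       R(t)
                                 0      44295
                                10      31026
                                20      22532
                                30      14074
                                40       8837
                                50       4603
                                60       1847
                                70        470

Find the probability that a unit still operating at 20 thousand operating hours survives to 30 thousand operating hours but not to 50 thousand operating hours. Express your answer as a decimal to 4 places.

0.4203

This is the probability of reaching 30 but not 50, conditional on being operational at 20: (R(30) − R(50)) / R(20).
= (14074 − 4603) / 22532 = 9471 / 22532 = 0.420336.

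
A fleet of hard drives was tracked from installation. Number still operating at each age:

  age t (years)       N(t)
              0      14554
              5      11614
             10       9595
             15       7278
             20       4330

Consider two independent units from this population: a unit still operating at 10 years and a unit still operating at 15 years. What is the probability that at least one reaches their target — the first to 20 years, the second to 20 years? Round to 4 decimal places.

0.7777

p₁ = N(20)/N(10) = 4330/9595 = 0.451277; p₂ = N(20)/N(15) = 4330/7278 = 0.594944.
P(at least one) = 1 − (1−p₁)(1−p₂) = 1 − 0.548723 × 0.405056 = 0.777736.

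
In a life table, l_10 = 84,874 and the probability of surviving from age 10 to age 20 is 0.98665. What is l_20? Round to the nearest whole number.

83741

l_20 = l_10 × p = 84,874 × 0.98665 = 83741.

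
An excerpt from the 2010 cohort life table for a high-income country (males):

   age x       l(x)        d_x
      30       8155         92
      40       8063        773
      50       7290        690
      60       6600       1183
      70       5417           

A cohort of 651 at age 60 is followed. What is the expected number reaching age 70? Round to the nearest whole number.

534

The relevant probability is 5417/6600 = 0.820758.
Expected number = 651 × 0.820758 = 534.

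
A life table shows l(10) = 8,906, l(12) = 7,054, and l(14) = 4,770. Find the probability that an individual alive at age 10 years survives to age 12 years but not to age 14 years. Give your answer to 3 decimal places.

This is the probability of reaching 12 but not 14, conditional on being alive at 10: (l(12) − l(14)) / l(10).
= (7,054 − 4,770) / 8,906 = 2,284 / 8,906 = 0.256456.

0.256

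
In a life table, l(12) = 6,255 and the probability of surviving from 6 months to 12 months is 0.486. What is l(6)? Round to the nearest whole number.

12870

l(6) = l(12) / p = 6,255 / 0.486 = 12870.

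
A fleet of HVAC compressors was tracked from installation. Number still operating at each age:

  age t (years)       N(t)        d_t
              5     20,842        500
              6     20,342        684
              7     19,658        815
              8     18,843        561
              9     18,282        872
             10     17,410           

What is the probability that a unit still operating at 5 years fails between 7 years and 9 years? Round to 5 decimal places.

This is the probability of reaching 7 but not 9, conditional on being operational at 5: (N(7) − N(9)) / N(5).
= (19,658 − 18,282) / 20,842 = 1,376 / 20,842 = 0.066021.

0.06602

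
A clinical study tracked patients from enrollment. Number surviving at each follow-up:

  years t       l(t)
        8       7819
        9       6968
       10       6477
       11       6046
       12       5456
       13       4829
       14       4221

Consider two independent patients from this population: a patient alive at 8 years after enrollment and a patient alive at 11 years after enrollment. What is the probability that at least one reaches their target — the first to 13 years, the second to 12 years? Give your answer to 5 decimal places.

0.96268

p₁ = l(13)/l(8) = 4829/7819 = 0.617598; p₂ = l(12)/l(11) = 5456/6046 = 0.902415.
P(at least one) = 1 − (1−p₁)(1−p₂) = 1 − 0.382402 × 0.097585 = 0.962683.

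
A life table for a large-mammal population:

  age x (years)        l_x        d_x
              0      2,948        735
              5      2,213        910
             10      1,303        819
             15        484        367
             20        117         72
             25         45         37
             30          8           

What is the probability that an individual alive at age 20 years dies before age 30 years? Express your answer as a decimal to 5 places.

0.93162

P(die before 30 | alive at 20) = 1 − l_30/l_20 = 1 − 8/117 = (109)/117 = 0.931624.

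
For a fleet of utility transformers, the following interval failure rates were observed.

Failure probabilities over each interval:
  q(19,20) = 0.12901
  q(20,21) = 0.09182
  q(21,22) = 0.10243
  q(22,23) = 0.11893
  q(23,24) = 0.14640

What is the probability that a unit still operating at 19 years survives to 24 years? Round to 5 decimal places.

0.53397

P(survive 19→24) = (1 − 0.12901) × (1 − 0.09182) × (1 − 0.10243) × (1 − 0.11893) × (1 − 0.14640).
= 0.87099 × 0.90818 × 0.89757 × 0.88107 × 0.85360 = 0.533972.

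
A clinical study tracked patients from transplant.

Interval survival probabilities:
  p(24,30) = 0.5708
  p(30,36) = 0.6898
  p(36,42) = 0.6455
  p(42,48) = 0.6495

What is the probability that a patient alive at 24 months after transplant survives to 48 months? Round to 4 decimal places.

0.1651

P(survive 24→48) = 0.5708 × 0.6898 × 0.6455 × 0.6495.
= 0.165075.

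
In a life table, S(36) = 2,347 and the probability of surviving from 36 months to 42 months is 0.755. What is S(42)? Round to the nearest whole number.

1772

S(42) = S(36) × p = 2,347 × 0.755 = 1772.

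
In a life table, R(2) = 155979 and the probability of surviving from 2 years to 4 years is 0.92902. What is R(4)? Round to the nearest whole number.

R(4) = R(2) × p = 155979 × 0.92902 = 144908.

144908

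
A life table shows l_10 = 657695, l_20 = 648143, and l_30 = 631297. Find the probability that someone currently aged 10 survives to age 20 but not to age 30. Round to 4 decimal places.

We want 10|10q10 = (l_20 − l_30)/l_10.
This is the probability of reaching 20 but not 30, conditional on being alive at 10: (l_20 − l_30) / l_10.
= (648143 − 631297) / 657695 = 16846 / 657695 = 0.025614.

0.0256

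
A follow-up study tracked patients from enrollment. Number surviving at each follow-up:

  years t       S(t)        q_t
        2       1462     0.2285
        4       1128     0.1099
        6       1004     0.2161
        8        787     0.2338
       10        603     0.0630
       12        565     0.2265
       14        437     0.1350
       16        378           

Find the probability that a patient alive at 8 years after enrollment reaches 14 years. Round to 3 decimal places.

The conditional survival probability is S(14)/S(8) = 437/787 = 0.555273.

0.555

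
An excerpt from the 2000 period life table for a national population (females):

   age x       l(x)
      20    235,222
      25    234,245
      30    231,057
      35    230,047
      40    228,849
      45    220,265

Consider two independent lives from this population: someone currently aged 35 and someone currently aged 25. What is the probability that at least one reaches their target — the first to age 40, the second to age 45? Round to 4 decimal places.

p₁ = l(40)/l(35) = 228,849/230,047 = 0.994792; p₂ = l(45)/l(25) = 220,265/234,245 = 0.940319.
P(at least one) = 1 − (1−p₁)(1−p₂) = 1 − 0.005208 × 0.059681 = 0.999689.

0.9997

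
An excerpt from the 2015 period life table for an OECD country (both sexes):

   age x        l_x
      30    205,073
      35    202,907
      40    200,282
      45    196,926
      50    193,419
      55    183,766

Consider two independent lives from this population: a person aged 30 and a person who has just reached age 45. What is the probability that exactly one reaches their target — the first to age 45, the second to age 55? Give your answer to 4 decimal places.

p₁ = l_45/l_30 = 196,926/205,073 = 0.960273; p₂ = l_55/l_45 = 183,766/196,926 = 0.933173.
P(exactly one) = p₁(1−p₂) + (1−p₁)p₂ = 0.064172 + 0.037072 = 0.101244.

0.1012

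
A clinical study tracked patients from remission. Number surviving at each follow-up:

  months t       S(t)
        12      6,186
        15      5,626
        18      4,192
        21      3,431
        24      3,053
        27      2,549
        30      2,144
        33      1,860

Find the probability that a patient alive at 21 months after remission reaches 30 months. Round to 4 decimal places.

0.6249

The conditional survival probability is S(30)/S(21) = 2,144/3,431 = 0.624891.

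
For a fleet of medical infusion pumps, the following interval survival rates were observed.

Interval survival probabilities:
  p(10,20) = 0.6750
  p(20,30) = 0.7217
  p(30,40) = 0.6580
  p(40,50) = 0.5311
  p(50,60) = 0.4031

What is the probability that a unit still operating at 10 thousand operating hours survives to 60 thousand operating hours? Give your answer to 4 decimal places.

0.0686

Chaining the interval survival probabilities: 0.6750 × 0.7217 × 0.6580 × 0.5311 × 0.4031.
= 0.068624.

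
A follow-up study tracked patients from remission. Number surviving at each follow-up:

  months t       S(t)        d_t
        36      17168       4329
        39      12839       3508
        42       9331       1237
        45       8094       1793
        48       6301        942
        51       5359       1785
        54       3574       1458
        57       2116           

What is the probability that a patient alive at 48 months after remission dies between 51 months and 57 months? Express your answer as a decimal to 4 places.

0.5147

This is the probability of reaching 51 but not 57, conditional on being alive at 48: (S(51) − S(57)) / S(48).
= (5359 − 2116) / 6301 = 3243 / 6301 = 0.514680.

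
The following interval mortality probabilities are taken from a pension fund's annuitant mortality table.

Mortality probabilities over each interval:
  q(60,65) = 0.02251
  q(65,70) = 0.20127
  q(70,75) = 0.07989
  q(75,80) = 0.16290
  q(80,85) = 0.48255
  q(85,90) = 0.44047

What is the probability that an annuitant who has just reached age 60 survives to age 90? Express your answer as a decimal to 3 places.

Chaining the interval survival probabilities: (1 − 0.02251) × (1 − 0.20127) × (1 − 0.07989) × (1 − 0.16290) × (1 − 0.48255) × (1 − 0.44047).
= 0.97749 × 0.79873 × 0.92011 × 0.83710 × 0.51745 × 0.55953 = 0.174109.

0.174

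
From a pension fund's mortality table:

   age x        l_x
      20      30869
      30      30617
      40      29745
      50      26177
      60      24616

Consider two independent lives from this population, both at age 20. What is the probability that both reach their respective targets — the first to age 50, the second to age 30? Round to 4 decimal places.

p₁ = l_50/l_20 = 26177/30869 = 0.848003; p₂ = l_30/l_20 = 30617/30869 = 0.991836.
P(both) = p₁ × p₂ = 0.848003 × 0.991836 = 0.841080.

0.8411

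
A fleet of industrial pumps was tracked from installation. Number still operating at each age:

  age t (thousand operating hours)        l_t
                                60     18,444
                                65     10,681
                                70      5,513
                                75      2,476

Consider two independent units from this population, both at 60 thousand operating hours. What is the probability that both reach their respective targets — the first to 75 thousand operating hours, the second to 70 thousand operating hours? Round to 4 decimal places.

0.0401

p₁ = l_75/l_60 = 2,476/18,444 = 0.134244; p₂ = l_70/l_60 = 5,513/18,444 = 0.298905.
P(both) = p₁ × p₂ = 0.134244 × 0.298905 = 0.040126.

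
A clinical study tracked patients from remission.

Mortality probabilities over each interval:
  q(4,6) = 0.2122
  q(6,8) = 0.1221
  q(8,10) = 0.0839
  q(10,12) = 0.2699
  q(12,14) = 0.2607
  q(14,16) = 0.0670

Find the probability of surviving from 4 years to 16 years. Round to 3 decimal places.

0.319

Survival from 4 to 16 is the product of surviving each interval: (1 − 0.2122) × (1 − 0.1221) × (1 − 0.0839) × (1 − 0.2699) × (1 − 0.2607) × (1 − 0.0670).
= 0.7878 × 0.8779 × 0.9161 × 0.7301 × 0.7393 × 0.9330 = 0.319072.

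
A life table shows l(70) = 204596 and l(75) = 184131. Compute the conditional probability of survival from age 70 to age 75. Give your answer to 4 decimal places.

0.9000

The conditional survival probability is l(75)/l(70) = 184131/204596 = 0.899974.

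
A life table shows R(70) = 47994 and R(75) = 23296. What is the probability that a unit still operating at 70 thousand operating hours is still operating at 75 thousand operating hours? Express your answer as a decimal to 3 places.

0.485

The conditional survival probability is R(75)/R(70) = 23296/47994 = 0.485394.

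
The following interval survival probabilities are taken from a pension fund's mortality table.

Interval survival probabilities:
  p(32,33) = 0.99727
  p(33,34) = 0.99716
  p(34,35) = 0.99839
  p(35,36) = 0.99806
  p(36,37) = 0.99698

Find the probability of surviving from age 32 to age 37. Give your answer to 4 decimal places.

0.9879

P(survive 32→37) = 0.99727 × 0.99716 × 0.99839 × 0.99806 × 0.99698.
= 0.987918.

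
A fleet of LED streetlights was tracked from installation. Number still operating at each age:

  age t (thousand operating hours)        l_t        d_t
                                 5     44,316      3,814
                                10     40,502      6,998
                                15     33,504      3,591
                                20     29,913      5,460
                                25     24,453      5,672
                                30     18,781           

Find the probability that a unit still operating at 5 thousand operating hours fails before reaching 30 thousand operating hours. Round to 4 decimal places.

0.5762

P(fail before 30 | operational at 5) = 1 − l_30/l_5 = 1 − 18,781/44,316 = (25,535)/44,316 = 0.576203.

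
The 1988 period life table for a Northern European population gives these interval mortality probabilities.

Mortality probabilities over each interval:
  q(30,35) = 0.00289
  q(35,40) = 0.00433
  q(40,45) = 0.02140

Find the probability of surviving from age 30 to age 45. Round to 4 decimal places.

0.9715

Survival from 30 to 45 is the product of surviving each interval: (1 − 0.00289) × (1 − 0.00433) × (1 − 0.02140).
= 0.99711 × 0.99567 × 0.97860 = 0.971547.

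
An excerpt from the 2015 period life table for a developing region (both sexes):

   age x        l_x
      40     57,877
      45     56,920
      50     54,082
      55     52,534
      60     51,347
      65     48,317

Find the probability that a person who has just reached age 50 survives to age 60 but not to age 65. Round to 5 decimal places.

0.05603

This is the probability of reaching 60 but not 65, conditional on being alive at 50: (l_60 − l_65) / l_50.
= (51,347 − 48,317) / 54,082 = 3,030 / 54,082 = 0.056026.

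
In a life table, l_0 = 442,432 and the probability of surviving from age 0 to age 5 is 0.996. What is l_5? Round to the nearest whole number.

l_5 = l_0 × p = 442,432 × 0.996 = 440662.

440662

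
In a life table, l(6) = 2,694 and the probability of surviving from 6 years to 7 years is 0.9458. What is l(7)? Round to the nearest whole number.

2548

l(7) = l(6) × p = 2,694 × 0.9458 = 2548.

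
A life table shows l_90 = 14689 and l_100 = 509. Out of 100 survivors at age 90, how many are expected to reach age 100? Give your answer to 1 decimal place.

3.5

The relevant probability is 509/14689 = 0.034652.
Expected number = 100 × 0.034652 = 3.5.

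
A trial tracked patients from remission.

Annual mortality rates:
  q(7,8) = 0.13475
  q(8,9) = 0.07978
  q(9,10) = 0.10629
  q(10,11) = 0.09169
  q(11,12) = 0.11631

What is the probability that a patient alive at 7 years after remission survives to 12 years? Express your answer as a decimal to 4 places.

0.5712

Chaining the interval survival probabilities: (1 − 0.13475) × (1 − 0.07978) × (1 − 0.10629) × (1 − 0.09169) × (1 − 0.11631).
= 0.86525 × 0.92022 × 0.89371 × 0.90831 × 0.88369 = 0.571168.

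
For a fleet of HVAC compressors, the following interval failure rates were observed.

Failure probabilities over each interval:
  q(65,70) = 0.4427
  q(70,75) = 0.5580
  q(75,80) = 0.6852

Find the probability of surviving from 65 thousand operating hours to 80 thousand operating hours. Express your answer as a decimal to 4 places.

0.0775

The overall survival probability is (1 − 0.4427) × (1 − 0.5580) × (1 − 0.6852).
= 0.5573 × 0.4420 × 0.3148 = 0.077544.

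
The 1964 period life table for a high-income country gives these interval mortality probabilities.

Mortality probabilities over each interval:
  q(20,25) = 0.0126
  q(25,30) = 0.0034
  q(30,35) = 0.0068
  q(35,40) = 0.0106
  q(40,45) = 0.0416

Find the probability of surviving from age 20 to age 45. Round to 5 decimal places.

0.92676

Chaining the interval survival probabilities: (1 − 0.0126) × (1 − 0.0034) × (1 − 0.0068) × (1 − 0.0106) × (1 − 0.0416).
= 0.9874 × 0.9966 × 0.9932 × 0.9894 × 0.9584 = 0.926765.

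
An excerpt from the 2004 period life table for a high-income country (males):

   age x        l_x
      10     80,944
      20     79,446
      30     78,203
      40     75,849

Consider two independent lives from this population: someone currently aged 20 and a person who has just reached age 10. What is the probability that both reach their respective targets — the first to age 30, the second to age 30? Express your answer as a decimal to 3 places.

0.951

p₁ = l_30/l_20 = 78,203/79,446 = 0.984354; p₂ = l_30/l_10 = 78,203/80,944 = 0.966137.
P(both) = p₁ × p₂ = 0.984354 × 0.966137 = 0.951021.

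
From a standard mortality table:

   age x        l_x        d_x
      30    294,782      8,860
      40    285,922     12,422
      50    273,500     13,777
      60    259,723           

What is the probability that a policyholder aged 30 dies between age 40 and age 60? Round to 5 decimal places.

This is the probability of reaching 40 but not 60, conditional on being alive at 30: (l_40 − l_60) / l_30.
= (285,922 − 259,723) / 294,782 = 26,199 / 294,782 = 0.088876.

0.08888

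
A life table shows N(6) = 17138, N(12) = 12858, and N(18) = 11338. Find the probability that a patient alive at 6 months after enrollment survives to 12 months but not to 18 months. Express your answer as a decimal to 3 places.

This is the probability of reaching 12 but not 18, conditional on being alive at 6: (N(12) − N(18)) / N(6).
= (12858 − 11338) / 17138 = 1520 / 17138 = 0.088692.

0.089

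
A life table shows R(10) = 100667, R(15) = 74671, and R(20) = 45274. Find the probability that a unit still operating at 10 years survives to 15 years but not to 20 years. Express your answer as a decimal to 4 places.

0.2920

This is the probability of reaching 15 but not 20, conditional on being operational at 10: (R(15) − R(20)) / R(10).
= (74671 − 45274) / 100667 = 29397 / 100667 = 0.292022.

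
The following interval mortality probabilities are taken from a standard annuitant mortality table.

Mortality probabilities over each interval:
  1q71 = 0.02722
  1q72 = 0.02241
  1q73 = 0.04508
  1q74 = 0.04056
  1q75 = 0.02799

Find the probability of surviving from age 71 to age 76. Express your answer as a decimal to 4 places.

5p71 = (1 − 0.02722) × (1 − 0.02241) × (1 − 0.04508) × (1 − 0.04056) × (1 − 0.02799).
= 0.97278 × 0.97759 × 0.95492 × 0.95944 × 0.97201 = 0.846890.

0.8469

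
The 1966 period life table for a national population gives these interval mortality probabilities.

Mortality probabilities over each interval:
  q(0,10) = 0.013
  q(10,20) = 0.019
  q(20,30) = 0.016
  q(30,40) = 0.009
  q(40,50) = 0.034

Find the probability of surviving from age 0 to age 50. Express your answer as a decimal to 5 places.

Survival from 0 to 50 is the product of surviving each interval: (1 − 0.013) × (1 − 0.019) × (1 − 0.016) × (1 − 0.009) × (1 − 0.034).
= 0.987 × 0.981 × 0.984 × 0.991 × 0.966 = 0.912078.

0.91208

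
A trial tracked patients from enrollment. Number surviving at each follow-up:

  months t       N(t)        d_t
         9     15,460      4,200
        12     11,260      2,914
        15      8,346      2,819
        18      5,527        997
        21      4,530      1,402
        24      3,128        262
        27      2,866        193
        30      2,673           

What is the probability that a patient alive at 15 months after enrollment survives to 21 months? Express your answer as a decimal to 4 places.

0.5428

The conditional survival probability is N(21)/N(15) = 4,530/8,346 = 0.542775.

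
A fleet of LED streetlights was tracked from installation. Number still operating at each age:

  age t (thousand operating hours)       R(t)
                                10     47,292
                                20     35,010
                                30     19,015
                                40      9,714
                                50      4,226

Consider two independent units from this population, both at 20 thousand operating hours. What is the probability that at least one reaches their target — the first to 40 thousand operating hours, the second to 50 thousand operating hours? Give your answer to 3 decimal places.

p₁ = R(40)/R(20) = 9,714/35,010 = 0.277464; p₂ = R(50)/R(20) = 4,226/35,010 = 0.120708.
P(at least one) = 1 − (1−p₁)(1−p₂) = 1 − 0.722536 × 0.879292 = 0.364680.

0.365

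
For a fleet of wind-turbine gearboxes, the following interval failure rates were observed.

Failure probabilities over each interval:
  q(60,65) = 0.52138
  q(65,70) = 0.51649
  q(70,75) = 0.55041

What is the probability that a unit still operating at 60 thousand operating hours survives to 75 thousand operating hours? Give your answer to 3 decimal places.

Chaining the interval survival probabilities: (1 − 0.52138) × (1 − 0.51649) × (1 − 0.55041).
= 0.47862 × 0.48351 × 0.44959 = 0.104043.

0.104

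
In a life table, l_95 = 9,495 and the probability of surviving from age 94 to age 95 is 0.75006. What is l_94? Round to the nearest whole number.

12659

l_94 = l_95 / p = 9,495 / 0.75006 = 12659.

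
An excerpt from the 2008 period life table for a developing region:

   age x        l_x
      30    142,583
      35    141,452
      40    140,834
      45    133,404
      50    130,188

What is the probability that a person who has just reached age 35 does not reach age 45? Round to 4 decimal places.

0.0569

P(die before 45 | alive at 35) = 1 − l_45/l_35 = 1 − 133,404/141,452 = (8,048)/141,452 = 0.056896.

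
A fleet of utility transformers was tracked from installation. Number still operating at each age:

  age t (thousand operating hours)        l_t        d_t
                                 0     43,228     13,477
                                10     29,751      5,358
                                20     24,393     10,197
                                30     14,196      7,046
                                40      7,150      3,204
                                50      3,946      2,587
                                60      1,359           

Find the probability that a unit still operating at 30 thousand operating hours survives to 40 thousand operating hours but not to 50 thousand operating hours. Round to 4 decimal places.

0.2257

This is the probability of reaching 40 but not 50, conditional on being operational at 30: (l_40 − l_50) / l_30.
= (7,150 − 3,946) / 14,196 = 3,204 / 14,196 = 0.225697.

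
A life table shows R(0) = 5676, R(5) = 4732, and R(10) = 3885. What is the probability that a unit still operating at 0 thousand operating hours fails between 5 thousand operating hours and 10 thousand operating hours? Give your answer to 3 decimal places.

This is the probability of reaching 5 but not 10, conditional on being operational at 0: (R(5) − R(10)) / R(0).
= (4732 − 3885) / 5676 = 847 / 5676 = 0.149225.

0.149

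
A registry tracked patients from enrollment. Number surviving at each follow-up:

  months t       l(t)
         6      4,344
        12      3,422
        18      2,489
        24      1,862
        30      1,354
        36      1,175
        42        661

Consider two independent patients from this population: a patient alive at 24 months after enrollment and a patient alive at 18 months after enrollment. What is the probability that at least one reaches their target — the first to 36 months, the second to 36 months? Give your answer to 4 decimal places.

0.8052

p₁ = l(36)/l(24) = 1,175/1,862 = 0.631042; p₂ = l(36)/l(18) = 1,175/2,489 = 0.472077.
P(at least one) = 1 − (1−p₁)(1−p₂) = 1 − 0.368958 × 0.527923 = 0.805219.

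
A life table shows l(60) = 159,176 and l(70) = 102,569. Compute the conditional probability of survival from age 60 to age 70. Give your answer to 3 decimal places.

0.644

The conditional survival probability is l(70)/l(60) = 102,569/159,176 = 0.644375.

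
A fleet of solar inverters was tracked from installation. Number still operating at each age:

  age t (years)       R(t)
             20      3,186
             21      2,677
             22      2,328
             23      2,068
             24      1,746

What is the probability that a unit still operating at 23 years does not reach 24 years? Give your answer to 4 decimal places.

0.1557

P(fail before 24 | operational at 23) = 1 − R(24)/R(23) = 1 − 1,746/2,068 = (322)/2,068 = 0.155706.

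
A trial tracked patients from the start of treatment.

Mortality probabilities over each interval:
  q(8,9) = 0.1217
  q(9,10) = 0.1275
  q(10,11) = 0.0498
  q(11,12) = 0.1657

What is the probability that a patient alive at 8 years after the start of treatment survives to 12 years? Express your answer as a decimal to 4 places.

Chaining the interval survival probabilities: (1 − 0.1217) × (1 − 0.1275) × (1 − 0.0498) × (1 − 0.1657).
= 0.8783 × 0.8725 × 0.9502 × 0.8343 = 0.607499.

0.6075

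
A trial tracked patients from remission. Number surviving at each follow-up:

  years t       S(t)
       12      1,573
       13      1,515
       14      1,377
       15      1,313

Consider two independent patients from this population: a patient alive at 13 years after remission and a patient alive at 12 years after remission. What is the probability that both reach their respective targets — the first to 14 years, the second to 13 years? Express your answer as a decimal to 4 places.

0.8754

p₁ = S(14)/S(13) = 1,377/1,515 = 0.908911; p₂ = S(13)/S(12) = 1,515/1,573 = 0.963128.
P(both) = p₁ × p₂ = 0.908911 × 0.963128 = 0.875398.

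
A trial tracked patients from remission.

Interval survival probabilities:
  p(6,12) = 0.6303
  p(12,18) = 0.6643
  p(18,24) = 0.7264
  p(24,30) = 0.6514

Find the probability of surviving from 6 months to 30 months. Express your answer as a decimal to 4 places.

0.1981

Chaining the interval survival probabilities: 0.6303 × 0.6643 × 0.7264 × 0.6514.
= 0.198123.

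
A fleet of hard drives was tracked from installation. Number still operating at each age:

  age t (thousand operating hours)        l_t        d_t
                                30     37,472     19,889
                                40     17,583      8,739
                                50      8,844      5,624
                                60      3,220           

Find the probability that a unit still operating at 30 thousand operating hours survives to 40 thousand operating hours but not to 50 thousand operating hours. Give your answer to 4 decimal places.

0.2332

This is the probability of reaching 40 but not 50, conditional on being operational at 30: (l_40 − l_50) / l_30.
= (17,583 − 8,844) / 37,472 = 8,739 / 37,472 = 0.233214.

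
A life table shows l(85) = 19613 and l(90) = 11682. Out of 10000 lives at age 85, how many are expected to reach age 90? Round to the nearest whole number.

The relevant probability is 11682/19613 = 0.595625.
Expected number = 10000 × 0.595625 = 5956.

5956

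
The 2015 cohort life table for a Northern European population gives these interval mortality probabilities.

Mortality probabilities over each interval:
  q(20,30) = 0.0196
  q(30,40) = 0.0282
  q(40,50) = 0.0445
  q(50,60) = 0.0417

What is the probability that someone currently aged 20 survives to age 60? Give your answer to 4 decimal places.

0.8724

The overall survival probability is (1 − 0.0196) × (1 − 0.0282) × (1 − 0.0445) × (1 − 0.0417).
= 0.9804 × 0.9718 × 0.9555 × 0.9583 = 0.872393.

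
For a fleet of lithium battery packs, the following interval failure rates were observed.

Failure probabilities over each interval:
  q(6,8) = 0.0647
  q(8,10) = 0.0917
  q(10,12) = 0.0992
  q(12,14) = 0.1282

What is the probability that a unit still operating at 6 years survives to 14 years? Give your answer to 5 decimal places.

0.66715

The overall survival probability is (1 − 0.0647) × (1 − 0.0917) × (1 − 0.0992) × (1 − 0.1282).
= 0.9353 × 0.9083 × 0.9008 × 0.8718 = 0.667153.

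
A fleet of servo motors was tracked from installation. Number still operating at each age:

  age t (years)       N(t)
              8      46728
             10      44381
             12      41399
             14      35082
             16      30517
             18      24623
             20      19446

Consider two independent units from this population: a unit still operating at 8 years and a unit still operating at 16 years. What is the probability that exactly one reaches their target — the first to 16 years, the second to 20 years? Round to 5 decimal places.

p₁ = N(16)/N(8) = 30517/46728 = 0.653077; p₂ = N(20)/N(16) = 19446/30517 = 0.637219.
P(exactly one) = p₁(1−p₂) + (1−p₁)p₂ = 0.236924 + 0.221066 = 0.457990.

0.45799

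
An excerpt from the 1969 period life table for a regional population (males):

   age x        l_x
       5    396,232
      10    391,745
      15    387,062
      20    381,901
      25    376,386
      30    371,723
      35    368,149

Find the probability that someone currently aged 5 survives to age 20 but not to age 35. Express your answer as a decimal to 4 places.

We want 15|15q5 = (l_20 − l_35)/l_5.
This is the probability of reaching 20 but not 35, conditional on being alive at 5: (l_20 − l_35) / l_5.
= (381,901 − 368,149) / 396,232 = 13,752 / 396,232 = 0.034707.

0.0347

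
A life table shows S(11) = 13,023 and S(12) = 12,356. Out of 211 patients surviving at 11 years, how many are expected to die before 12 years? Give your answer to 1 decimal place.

10.8

The relevant probability is 1 − 12,356/13,023 = 0.051217.
Expected number = 211 × 0.051217 = 10.8.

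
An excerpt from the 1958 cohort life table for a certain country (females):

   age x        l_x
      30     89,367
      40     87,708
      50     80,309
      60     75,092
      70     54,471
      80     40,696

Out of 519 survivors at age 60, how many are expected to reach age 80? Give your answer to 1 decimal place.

281.3

The relevant probability is 40,696/75,092 = 0.541949.
Expected number = 519 × 0.541949 = 281.3.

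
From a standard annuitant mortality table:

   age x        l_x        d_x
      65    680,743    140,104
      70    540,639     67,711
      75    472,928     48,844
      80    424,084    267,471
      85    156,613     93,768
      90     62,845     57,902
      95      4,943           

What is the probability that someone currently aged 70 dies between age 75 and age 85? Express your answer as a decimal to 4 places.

This is the probability of reaching 75 but not 85, conditional on being alive at 70: (l_75 − l_85) / l_70.
= (472,928 − 156,613) / 540,639 = 316,315 / 540,639 = 0.585076.

0.5851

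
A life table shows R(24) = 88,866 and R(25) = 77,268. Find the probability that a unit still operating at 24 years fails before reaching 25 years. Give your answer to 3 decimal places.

P(fail before 25 | operational at 24) = 1 − R(25)/R(24) = 1 − 77,268/88,866 = (11,598)/88,866 = 0.130511.

0.131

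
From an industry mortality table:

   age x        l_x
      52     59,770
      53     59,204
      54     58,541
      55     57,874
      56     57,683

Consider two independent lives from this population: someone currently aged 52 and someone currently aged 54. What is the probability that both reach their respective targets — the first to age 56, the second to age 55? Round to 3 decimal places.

0.954

p₁ = l_56/l_52 = 57,683/59,770 = 0.965083; p₂ = l_55/l_54 = 57,874/58,541 = 0.988606.
P(both) = p₁ × p₂ = 0.965083 × 0.988606 = 0.954087.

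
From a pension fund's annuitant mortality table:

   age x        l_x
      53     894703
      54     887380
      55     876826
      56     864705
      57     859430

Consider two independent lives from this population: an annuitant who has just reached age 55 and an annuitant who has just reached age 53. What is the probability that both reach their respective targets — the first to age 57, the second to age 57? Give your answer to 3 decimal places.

p₁ = l_57/l_55 = 859430/876826 = 0.980160; p₂ = l_57/l_53 = 859430/894703 = 0.960576.
P(both) = p₁ × p₂ = 0.980160 × 0.960576 = 0.941518.

0.942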